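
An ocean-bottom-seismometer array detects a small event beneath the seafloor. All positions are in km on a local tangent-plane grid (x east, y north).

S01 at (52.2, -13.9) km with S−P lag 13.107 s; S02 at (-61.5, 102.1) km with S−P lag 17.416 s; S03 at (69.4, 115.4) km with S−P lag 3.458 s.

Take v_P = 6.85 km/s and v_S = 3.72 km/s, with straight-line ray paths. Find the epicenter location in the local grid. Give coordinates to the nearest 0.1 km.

Distance from S−P lag: d = Δt · v_P v_S / (v_P − v_S) = Δt · (6.85·3.72)/(6.85−3.72) ≈ 8.1412·Δt.
So d_S01 = 106.71, d_S02 = 141.79, d_S03 = 28.15 km.
Circle about each station: (x − 52.2)² + (y + 13.9)² = 106.71²; (x + 61.5)² + (y − 102.1)² = 141.79²; (x − 69.4)² + (y − 115.4)² = 28.15².
Subtracting pairs of circle equations eliminates x²+y² and gives linear equations (the radical axes):
-227.4 x + 232.0 y = 2571.23
34.4 x + 258.6 y = 25810.07
Solving the 2×2 system: x ≈ 79.7, y ≈ 89.2 km.

x ≈ 79.7 km, y ≈ 89.2 km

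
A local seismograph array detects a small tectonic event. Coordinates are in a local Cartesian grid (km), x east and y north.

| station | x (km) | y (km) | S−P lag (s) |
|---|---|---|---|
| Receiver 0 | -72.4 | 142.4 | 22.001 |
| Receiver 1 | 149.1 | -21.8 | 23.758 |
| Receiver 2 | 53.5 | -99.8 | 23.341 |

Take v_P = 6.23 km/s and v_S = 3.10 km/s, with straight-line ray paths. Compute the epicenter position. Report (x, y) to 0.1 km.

Distance from S−P lag: d = Δt · v_P v_S / (v_P − v_S) = Δt · (6.23·3.10)/(6.23−3.10) ≈ 6.1703·Δt.
So d_Receiver 0 = 135.75, d_Receiver 1 = 146.59, d_Receiver 2 = 144.02 km.
Circle about each station: (x + 72.4)² + (y − 142.4)² = 135.75²; (x − 149.1)² + (y + 21.8)² = 146.59²; (x − 53.5)² + (y + 99.8)² = 144.02².
Subtracting the Receiver 0 equation from the Receiver 1 and Receiver 2 equations removes the quadratic terms:
443.0 x − 328.4 y = -5874.04
251.8 x − 484.4 y = -15010.93
Solving the 2×2 system: x ≈ 15.8, y ≈ 39.2 km.

15.8 km east, 39.2 km north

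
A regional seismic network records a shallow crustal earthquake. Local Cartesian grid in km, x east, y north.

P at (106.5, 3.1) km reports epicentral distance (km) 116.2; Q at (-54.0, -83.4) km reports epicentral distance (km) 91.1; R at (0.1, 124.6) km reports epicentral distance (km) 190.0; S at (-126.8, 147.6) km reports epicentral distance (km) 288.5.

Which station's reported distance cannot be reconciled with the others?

R

Solve using three stations at a time. Using P, Q, S (subtract circle equations pairwise → linear system) gives (x, y) ≈ (36.9, -90.0).
Distances from that point to each station vs reported:
  P: calculated 116.2 vs reported 116.2 → residual 0.0 km
  Q: calculated 91.1 vs reported 91.1 → residual 0.0 km
  R: calculated 217.7 vs reported 190.0 → residual 27.7 km
  S: calculated 288.5 vs reported 288.5 → residual 0.0 km
P, Q, S are mutually consistent (residuals ≈ 0); R is off by 27.7 km.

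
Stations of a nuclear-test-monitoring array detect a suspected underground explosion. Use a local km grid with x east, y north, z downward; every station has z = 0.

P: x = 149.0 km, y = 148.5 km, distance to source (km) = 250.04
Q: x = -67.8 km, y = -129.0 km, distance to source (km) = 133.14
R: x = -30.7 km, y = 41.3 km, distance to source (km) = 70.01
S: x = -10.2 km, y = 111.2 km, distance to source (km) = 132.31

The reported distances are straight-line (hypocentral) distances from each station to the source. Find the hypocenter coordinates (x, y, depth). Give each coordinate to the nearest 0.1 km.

Each station gives a sphere (x−x_i)² + (y−y_i)² + z² = d_i² (stations at z=0).
Subtracting the P sphere from Q and R: z² cancels, leaving linear equations in x and y:
-433.6 x − 555.0 y = 21778.33
-359.4 x − 214.4 y = 16013.53
Solving: x ≈ -39.607, y ≈ -8.297 km (keep extra digits for the depth step; rounded: -39.6, -8.3).
Then from the P sphere: z² = 250.04² − (x − 149.0)² − (y − 148.5)² with x = -39.607, y = -8.297, so z ≈ 48.601 ≈ 48.6 km.

x ≈ -39.6 km, y ≈ -8.3 km, depth ≈ 48.6 km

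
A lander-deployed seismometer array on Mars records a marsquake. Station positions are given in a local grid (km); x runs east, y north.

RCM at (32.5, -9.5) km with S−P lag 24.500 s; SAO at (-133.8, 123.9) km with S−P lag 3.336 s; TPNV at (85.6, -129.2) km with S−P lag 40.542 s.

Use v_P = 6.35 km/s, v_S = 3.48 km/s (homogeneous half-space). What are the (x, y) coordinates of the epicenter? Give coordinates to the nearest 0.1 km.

Distance from S−P lag: d = Δt · v_P v_S / (v_P − v_S) = Δt · (6.35·3.48)/(6.35−3.48) ≈ 7.6997·Δt.
So d_RCM = 188.64, d_SAO = 25.69, d_TPNV = 312.16 km.
Circle about each station: (x − 32.5)² + (y + 9.5)² = 188.64²; (x + 133.8)² + (y − 123.9)² = 25.69²; (x − 85.6)² + (y + 129.2)² = 312.16².
Subtracting the RCM equation from the SAO and TPNV equations removes the quadratic terms:
-332.6 x + 266.8 y = 67032.22
106.2 x − 239.4 y = -38985.32
Solving the 2×2 system: x ≈ -110.1, y ≈ 114.0 km.

-110.1 km east, 114.0 km north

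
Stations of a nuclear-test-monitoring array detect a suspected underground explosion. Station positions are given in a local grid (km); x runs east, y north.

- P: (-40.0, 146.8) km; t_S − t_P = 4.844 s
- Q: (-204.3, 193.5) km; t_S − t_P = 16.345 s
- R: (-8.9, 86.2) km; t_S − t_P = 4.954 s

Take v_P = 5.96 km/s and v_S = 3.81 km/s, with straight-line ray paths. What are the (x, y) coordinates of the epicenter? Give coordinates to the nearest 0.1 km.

Distance from S−P lag: d = Δt · v_P v_S / (v_P − v_S) = Δt · (5.96·3.81)/(5.96−3.81) ≈ 10.5617·Δt.
So d_P = 51.16, d_Q = 172.63, d_R = 52.32 km.
Circle about each station: (x + 40.0)² + (y − 146.8)² = 51.16²; (x + 204.3)² + (y − 193.5)² = 172.63²; (x + 8.9)² + (y − 86.2)² = 52.32².
Subtracting pairs of circle equations eliminates x²+y² and gives linear equations (the radical axes):
-328.6 x + 93.4 y = 28846.73
62.2 x − 121.2 y = -15760.63
Solving the 2×2 system: x ≈ -59.5, y ≈ 99.5 km.

-59.5 km east, 99.5 km north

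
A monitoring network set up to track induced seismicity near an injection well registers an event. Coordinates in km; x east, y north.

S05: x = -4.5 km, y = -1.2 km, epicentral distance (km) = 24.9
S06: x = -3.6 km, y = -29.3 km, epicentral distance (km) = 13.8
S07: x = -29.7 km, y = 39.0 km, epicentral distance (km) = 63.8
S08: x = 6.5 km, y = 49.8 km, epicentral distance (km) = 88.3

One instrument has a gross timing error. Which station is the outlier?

Solve using three stations at a time. Using S05, S06, S07 (subtract circle equations pairwise → linear system) gives (x, y) ≈ (-15.9, -23.3).
Distances from that point to each station vs reported:
  S05: calculated 24.9 vs reported 24.9 → residual 0.0 km
  S06: calculated 13.7 vs reported 13.8 → residual 0.1 km
  S07: calculated 63.8 vs reported 63.8 → residual 0.0 km
  S08: calculated 76.4 vs reported 88.3 → residual 11.9 km
S05, S06, S07 are mutually consistent (residuals ≈ 0); S08 is off by 11.9 km.

S08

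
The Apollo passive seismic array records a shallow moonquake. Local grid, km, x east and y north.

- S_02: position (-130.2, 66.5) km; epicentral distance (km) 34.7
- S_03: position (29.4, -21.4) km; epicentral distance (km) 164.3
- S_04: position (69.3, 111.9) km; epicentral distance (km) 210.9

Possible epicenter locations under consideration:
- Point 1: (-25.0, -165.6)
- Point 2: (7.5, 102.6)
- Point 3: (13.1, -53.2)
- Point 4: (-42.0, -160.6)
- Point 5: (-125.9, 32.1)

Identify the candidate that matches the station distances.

For each candidate, compare |candidate − station| to the reported distance:
Point 1: residuals S_02 220.1, S_03 10.2, S_04 82.2 → max 220.1 km
Point 2: residuals S_02 107.7, S_03 38.4, S_04 148.4 → max 148.4 km
Point 3: residuals S_02 152.0, S_03 128.6, S_04 36.5 → max 152.0 km
Point 4: residuals S_02 208.9, S_03 7.9, S_04 83.5 → max 208.9 km
Point 5: residuals S_02 0.0, S_03 0.0, S_04 0.0 → max 0.0 km
Only Point 5 has all residuals ≈ 0.

Point 5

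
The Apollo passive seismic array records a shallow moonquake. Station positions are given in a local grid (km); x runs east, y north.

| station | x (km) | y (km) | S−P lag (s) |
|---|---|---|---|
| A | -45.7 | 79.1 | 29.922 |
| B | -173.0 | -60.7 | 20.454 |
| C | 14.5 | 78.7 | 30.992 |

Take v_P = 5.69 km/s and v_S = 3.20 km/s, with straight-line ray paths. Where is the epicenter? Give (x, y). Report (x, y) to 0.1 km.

Distance from S−P lag: d = Δt · v_P v_S / (v_P − v_S) = Δt · (5.69·3.20)/(5.69−3.20) ≈ 7.3124·Δt.
So d_A = 218.80, d_B = 149.57, d_C = 226.63 km.
Circle about each station: (x + 45.7)² + (y − 79.1)² = 218.80²; (x + 173.0)² + (y + 60.7)² = 149.57²; (x − 14.5)² + (y − 78.7)² = 226.63².
Subtracting the A equation from the B and C equations removes the quadratic terms:
-254.6 x − 279.6 y = 50770.45
120.4 x − 0.8 y = -5429.08
Solving the 2×2 system: x ≈ -46.0, y ≈ -139.7 km.

-46.0 km east, -139.7 km north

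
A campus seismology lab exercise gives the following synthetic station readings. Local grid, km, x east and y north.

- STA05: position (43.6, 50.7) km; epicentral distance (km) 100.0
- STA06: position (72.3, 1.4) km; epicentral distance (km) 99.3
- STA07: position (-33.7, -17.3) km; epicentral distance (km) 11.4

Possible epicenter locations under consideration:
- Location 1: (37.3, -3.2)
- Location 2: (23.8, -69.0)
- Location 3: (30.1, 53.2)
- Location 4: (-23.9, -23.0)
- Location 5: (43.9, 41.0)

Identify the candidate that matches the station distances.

Location 4

For each candidate, compare |candidate − station| to the reported distance:
Location 1: residuals STA05 45.7, STA06 64.0, STA07 61.0 → max 64.0 km
Location 2: residuals STA05 21.3, STA06 13.8, STA07 65.9 → max 65.9 km
Location 3: residuals STA05 86.3, STA06 32.5, STA07 83.7 → max 86.3 km
Location 4: residuals STA05 0.1, STA06 0.1, STA07 0.1 → max 0.1 km
Location 5: residuals STA05 90.3, STA06 50.6, STA07 85.7 → max 90.3 km
Only Location 4 has all residuals ≈ 0.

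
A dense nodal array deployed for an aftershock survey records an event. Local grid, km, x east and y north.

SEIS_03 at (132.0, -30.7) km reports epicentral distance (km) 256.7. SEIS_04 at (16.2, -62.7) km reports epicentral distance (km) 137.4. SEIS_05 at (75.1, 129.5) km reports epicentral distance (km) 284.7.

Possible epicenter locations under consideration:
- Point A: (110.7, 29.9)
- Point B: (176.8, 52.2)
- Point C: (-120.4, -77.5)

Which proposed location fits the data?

Point C

For each candidate, compare |candidate − station| to the reported distance:
Point A: residuals SEIS_03 192.5, SEIS_04 5.1, SEIS_05 178.9 → max 192.5 km
Point B: residuals SEIS_03 162.5, SEIS_04 60.1, SEIS_05 157.0 → max 162.5 km
Point C: residuals SEIS_03 0.0, SEIS_04 0.0, SEIS_05 0.0 → max 0.0 km
Only Point C has all residuals ≈ 0.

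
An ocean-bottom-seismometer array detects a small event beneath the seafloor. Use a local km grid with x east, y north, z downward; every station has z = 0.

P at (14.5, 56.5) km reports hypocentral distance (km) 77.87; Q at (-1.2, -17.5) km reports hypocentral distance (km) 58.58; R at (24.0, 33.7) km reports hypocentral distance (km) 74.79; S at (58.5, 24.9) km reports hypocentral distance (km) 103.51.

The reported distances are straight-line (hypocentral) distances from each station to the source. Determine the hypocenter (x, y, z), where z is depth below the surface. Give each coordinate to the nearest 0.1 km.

Each station gives a sphere (x−x_i)² + (y−y_i)² + z² = d_i² (stations at z=0).
Subtracting the P sphere from Q and R: z² cancels, leaving linear equations in x and y:
-31.4 x − 148.0 y = -462.69
19.0 x − 45.6 y = -1220.62
Solving: x ≈ -37.596, y ≈ 11.103 km (keep extra digits for the depth step; rounded: -37.6, 11.1).
Then from the P sphere: z² = 77.87² − (x − 14.5)² − (y − 56.5)² with x = -37.596, y = 11.103, so z ≈ 35.901 ≈ 35.9 km.

(-37.6, 11.1, 35.9)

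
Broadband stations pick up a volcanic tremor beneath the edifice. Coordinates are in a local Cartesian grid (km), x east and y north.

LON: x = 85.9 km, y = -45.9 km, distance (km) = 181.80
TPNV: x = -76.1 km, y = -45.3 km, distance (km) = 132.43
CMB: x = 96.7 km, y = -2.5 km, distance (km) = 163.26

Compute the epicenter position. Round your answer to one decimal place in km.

(-42.5, 82.8)

Circle about each station: (x − 85.9)² + (y + 45.9)² = 181.80²; (x + 76.1)² + (y + 45.3)² = 132.43²; (x − 96.7)² + (y + 2.5)² = 163.26².
Subtracting the LON equation from the TPNV and CMB equations removes the quadratic terms:
-324.0 x + 1.2 y = 13871.22
21.6 x + 86.8 y = 6268.93
Solving the 2×2 system: x ≈ -42.5, y ≈ 82.8 km.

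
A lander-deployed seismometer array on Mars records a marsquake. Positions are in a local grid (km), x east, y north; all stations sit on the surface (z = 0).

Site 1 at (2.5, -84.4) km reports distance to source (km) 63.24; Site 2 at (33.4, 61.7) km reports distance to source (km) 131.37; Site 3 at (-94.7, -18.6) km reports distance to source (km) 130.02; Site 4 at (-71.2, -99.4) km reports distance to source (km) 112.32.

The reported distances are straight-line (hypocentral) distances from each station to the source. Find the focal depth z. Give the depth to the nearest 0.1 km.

Each station gives a sphere (x−x_i)² + (y−y_i)² + z² = d_i² (stations at z=0).
Subtracting the Site 1 sphere from Site 2 and Site 3: z² cancels, leaving linear equations in x and y:
61.8 x + 292.2 y = -15465.94
-194.4 x + 131.6 y = -10721.46
Solving: x ≈ 16.901, y ≈ -56.504 km (keep extra digits for the depth step; rounded: 16.9, -56.5).
Then from the Site 1 sphere: z² = 63.24² − (x − 2.5)² − (y + 84.4)² with x = 16.901, y = -56.504, so z ≈ 54.897 ≈ 54.9 km.

54.9 km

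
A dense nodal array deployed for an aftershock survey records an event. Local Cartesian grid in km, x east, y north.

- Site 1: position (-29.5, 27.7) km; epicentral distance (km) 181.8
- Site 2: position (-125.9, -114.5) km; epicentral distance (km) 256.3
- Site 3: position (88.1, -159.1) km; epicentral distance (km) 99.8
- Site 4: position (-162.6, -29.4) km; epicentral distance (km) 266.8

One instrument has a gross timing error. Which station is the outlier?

Solve using three stations at a time. Using Site 1, Site 2, Site 3 (subtract circle equations pairwise → linear system) gives (x, y) ≈ (125.9, -66.7).
Distances from that point to each station vs reported:
  Site 1: calculated 181.8 vs reported 181.8 → residual 0.0 km
  Site 2: calculated 256.3 vs reported 256.3 → residual 0.0 km
  Site 3: calculated 99.9 vs reported 99.8 → residual 0.1 km
  Site 4: calculated 290.9 vs reported 266.8 → residual 24.1 km
Site 1, Site 2, Site 3 are mutually consistent (residuals ≈ 0); Site 4 is off by 24.1 km.

Site 4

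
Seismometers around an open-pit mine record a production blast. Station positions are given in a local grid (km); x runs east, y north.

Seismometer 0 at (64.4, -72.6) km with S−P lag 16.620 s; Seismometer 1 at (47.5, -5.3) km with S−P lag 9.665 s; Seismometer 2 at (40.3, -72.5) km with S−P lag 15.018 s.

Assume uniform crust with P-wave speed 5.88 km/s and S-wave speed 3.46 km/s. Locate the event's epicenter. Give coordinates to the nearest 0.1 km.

(-21.5, 37.6)

Distance from S−P lag: d = Δt · v_P v_S / (v_P − v_S) = Δt · (5.88·3.46)/(5.88−3.46) ≈ 8.4069·Δt.
So d_Seismometer 0 = 139.72, d_Seismometer 1 = 81.25, d_Seismometer 2 = 126.26 km.
Circle about each station: (x − 64.4)² + (y + 72.6)² = 139.72²; (x − 47.5)² + (y + 5.3)² = 81.25²; (x − 40.3)² + (y + 72.5)² = 126.26².
Subtracting pairs of circle equations eliminates x²+y² and gives linear equations (the radical axes):
-33.8 x + 134.6 y = 5786.34
-48.2 x + 0.2 y = 1042.31
Solving the 2×2 system: x ≈ -21.5, y ≈ 37.6 km.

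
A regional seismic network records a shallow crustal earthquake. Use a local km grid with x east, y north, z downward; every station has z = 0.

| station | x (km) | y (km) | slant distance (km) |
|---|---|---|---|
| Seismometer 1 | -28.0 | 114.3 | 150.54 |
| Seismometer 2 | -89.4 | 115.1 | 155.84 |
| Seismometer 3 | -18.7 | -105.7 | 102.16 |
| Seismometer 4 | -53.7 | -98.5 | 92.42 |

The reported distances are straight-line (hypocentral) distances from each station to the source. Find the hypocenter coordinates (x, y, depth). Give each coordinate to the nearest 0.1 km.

Each station gives a sphere (x−x_i)² + (y−y_i)² + z² = d_i² (stations at z=0).
Subtracting the Seismometer 1 sphere from Seismometer 2 and Seismometer 3: z² cancels, leaving linear equations in x and y:
-122.8 x + 1.6 y = 5768.07
18.6 x − 440.0 y = 9899.32
Solving: x ≈ -47.290, y ≈ -24.498 km (keep extra digits for the depth step; rounded: -47.3, -24.5).
Then from the Seismometer 1 sphere: z² = 150.54² − (x + 28.0)² − (y − 114.3)² with x = -47.290, y = -24.498, so z ≈ 55.003 ≈ 55.0 km.

x ≈ -47.3 km, y ≈ -24.5 km, depth ≈ 55.0 km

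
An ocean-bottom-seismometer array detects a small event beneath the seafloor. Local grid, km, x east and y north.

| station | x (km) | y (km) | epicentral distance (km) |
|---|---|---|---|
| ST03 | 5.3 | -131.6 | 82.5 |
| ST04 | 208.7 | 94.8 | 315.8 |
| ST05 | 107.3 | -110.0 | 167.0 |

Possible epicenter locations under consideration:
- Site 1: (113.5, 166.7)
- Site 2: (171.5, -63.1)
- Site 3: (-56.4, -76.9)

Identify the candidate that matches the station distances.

For each candidate, compare |candidate − station| to the reported distance:
Site 1: residuals ST03 234.8, ST04 196.5, ST05 109.8 → max 234.8 km
Site 2: residuals ST03 97.3, ST04 153.6, ST05 87.5 → max 153.6 km
Site 3: residuals ST03 0.0, ST04 0.0, ST05 0.0 → max 0.0 km
Only Site 3 has all residuals ≈ 0.

Site 3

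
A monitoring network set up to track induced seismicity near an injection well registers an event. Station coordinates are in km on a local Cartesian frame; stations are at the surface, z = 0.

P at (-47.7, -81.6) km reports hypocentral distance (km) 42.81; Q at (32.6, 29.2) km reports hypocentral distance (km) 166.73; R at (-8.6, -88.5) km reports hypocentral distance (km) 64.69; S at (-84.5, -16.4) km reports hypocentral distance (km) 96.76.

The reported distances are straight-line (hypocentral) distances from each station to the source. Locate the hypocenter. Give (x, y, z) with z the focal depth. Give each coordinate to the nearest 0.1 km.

(-61.6, -104.2, 33.6)

Each station gives a sphere (x−x_i)² + (y−y_i)² + z² = d_i² (stations at z=0).
Subtracting the P sphere from Q and R: z² cancels, leaving linear equations in x and y:
160.6 x + 221.6 y = -32984.65
78.2 x − 13.8 y = -3379.74
Solving: x ≈ -61.607, y ≈ -104.199 km (keep extra digits for the depth step; rounded: -61.6, -104.2).
Then from the P sphere: z² = 42.81² − (x + 47.7)² − (y + 81.6)² with x = -61.607, y = -104.199, so z ≈ 33.594 ≈ 33.6 km.
Check against S (with the unrounded solution): distance 96.75 ≈ 96.76 km. ✓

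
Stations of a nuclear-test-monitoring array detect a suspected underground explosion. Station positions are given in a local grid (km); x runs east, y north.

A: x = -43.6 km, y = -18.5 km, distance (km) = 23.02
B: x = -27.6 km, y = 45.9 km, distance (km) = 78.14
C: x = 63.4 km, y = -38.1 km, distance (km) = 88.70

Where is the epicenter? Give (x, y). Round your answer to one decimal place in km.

Circle about each station: (x + 43.6)² + (y + 18.5)² = 23.02²; (x + 27.6)² + (y − 45.9)² = 78.14²; (x − 63.4)² + (y + 38.1)² = 88.70².
Subtracting the A equation from the B and C equations removes the quadratic terms:
32.0 x + 128.8 y = -4950.58
214.0 x − 39.2 y = -4109.81
Solving the 2×2 system: x ≈ -25.1, y ≈ -32.2 km.

x ≈ -25.1 km, y ≈ -32.2 km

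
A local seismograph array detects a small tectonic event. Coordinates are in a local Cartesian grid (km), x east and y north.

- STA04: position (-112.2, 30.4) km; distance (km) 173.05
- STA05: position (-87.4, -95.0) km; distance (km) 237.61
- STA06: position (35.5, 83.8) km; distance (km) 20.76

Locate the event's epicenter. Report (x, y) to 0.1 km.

x ≈ 45.3 km, y ≈ 102.1 km

Circle about each station: (x + 112.2)² + (y − 30.4)² = 173.05²; (x + 87.4)² + (y + 95.0)² = 237.61²; (x − 35.5)² + (y − 83.8)² = 20.76².
Subtracting pairs of circle equations eliminates x²+y² and gives linear equations (the radical axes):
49.6 x − 250.8 y = -23361.45
295.4 x + 106.8 y = 24285.01
Solving the 2×2 system: x ≈ 45.3, y ≈ 102.1 km.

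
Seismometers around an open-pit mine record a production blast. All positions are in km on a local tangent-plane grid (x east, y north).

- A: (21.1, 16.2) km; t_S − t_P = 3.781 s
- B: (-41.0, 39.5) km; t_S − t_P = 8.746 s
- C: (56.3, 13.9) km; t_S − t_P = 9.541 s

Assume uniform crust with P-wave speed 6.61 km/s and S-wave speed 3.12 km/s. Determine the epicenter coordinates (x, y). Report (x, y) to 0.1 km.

x ≈ 0.2 km, y ≈ 8.3 km

Distance from S−P lag: d = Δt · v_P v_S / (v_P − v_S) = Δt · (6.61·3.12)/(6.61−3.12) ≈ 5.9092·Δt.
So d_A = 22.34, d_B = 51.68, d_C = 56.38 km.
Circle about each station: (x − 21.1)² + (y − 16.2)² = 22.34²; (x + 41.0)² + (y − 39.5)² = 51.68²; (x − 56.3)² + (y − 13.9)² = 56.38².
Subtracting the A equation from the B and C equations removes the quadratic terms:
-124.2 x + 46.6 y = 361.85
70.4 x − 4.6 y = -24.38
Solving the 2×2 system: x ≈ 0.2, y ≈ 8.3 km.
Check against A (with the unrounded x, y): √((x − 21.1)²+(y − 16.2)²) = 22.35 ≈ 22.34 km. ✓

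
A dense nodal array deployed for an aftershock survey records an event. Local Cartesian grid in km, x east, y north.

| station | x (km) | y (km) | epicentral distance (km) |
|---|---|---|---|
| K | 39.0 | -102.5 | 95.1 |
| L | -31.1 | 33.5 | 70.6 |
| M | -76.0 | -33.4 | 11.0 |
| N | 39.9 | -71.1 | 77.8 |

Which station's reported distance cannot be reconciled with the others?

Solve using three stations at a time. Using K, L, N (subtract circle equations pairwise → linear system) gives (x, y) ≈ (-30.2, -37.2).
Distances from that point to each station vs reported:
  K: calculated 95.2 vs reported 95.1 → residual 0.1 km
  L: calculated 70.7 vs reported 70.6 → residual 0.1 km
  M: calculated 46.0 vs reported 11.0 → residual 35.0 km
  N: calculated 77.9 vs reported 77.8 → residual 0.1 km
K, L, N are mutually consistent (residuals ≈ 0); M is off by 35.0 km.

M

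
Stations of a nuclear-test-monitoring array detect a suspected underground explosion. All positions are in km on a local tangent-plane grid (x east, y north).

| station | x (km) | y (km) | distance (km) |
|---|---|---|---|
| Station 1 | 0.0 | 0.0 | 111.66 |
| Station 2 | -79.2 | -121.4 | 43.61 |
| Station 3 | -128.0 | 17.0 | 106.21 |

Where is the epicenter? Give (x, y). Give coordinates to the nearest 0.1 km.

(-80.1, -77.8)

Circle about each station: x² + y² = 111.66²; (x + 79.2)² + (y + 121.4)² = 43.61²; (x + 128.0)² + (y − 17.0)² = 106.21².
Subtracting pairs of circle equations eliminates x²+y² and gives linear equations (the radical axes):
-158.4 x − 242.8 y = 31576.72
-256.0 x + 34.0 y = 17860.39
Solving the 2×2 system: x ≈ -80.1, y ≈ -77.8 km.
Check against Station 1 (with the unrounded x, y): √(x²+y²) = 111.66 ≈ 111.66 km. ✓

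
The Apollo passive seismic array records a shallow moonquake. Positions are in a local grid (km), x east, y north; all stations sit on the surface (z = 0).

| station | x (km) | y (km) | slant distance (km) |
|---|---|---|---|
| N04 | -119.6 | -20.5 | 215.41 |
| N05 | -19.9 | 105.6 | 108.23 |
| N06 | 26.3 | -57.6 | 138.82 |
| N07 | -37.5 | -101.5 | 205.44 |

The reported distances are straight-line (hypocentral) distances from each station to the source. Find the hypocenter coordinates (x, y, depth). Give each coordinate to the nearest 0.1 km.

Each station gives a sphere (x−x_i)² + (y−y_i)² + z² = d_i² (stations at z=0).
Subtracting the N04 sphere from N05 and N06: z² cancels, leaving linear equations in x and y:
199.4 x + 252.2 y = 31510.70
291.8 x − 74.2 y = 16415.52
Solving: x ≈ 73.292, y ≈ 66.996 km (keep extra digits for the depth step; rounded: 73.3, 67.0).
Then from the N04 sphere: z² = 215.41² − (x + 119.6)² − (y + 20.5)² with x = 73.292, y = 66.996, so z ≈ 39.225 ≈ 39.2 km.

x ≈ 73.3 km, y ≈ 67.0 km, depth ≈ 39.2 km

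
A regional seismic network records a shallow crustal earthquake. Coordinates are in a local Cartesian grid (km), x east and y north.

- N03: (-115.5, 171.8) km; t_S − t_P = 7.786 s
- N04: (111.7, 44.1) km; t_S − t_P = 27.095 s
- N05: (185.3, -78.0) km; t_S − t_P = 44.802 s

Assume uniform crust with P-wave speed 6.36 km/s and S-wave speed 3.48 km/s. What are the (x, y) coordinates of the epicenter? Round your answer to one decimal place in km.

Distance from S−P lag: d = Δt · v_P v_S / (v_P − v_S) = Δt · (6.36·3.48)/(6.36−3.48) ≈ 7.6850·Δt.
So d_N03 = 59.84, d_N04 = 208.23, d_N05 = 344.30 km.
Circle about each station: (x + 115.5)² + (y − 171.8)² = 59.84²; (x − 111.7)² + (y − 44.1)² = 208.23²; (x − 185.3)² + (y + 78.0)² = 344.30².
Subtracting the N03 equation from the N04 and N05 equations removes the quadratic terms:
454.4 x − 255.4 y = -68212.70
601.6 x − 499.6 y = -117397.06
Solving the 2×2 system: x ≈ -55.8, y ≈ 167.8 km.

-55.8 km east, 167.8 km north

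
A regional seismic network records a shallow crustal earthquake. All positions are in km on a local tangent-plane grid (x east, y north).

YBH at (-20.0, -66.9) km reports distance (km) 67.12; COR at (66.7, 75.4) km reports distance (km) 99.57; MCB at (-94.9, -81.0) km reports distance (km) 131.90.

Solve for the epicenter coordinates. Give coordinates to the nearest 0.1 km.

16.7 km east, -10.7 km north

Circle about each station: (x + 20.0)² + (y + 66.9)² = 67.12²; (x − 66.7)² + (y − 75.4)² = 99.57²; (x + 94.9)² + (y + 81.0)² = 131.90².
Subtracting the YBH equation from the COR and MCB equations removes the quadratic terms:
173.4 x + 284.6 y = -150.65
-149.8 x − 28.2 y = -2201.12
Solving the 2×2 system: x ≈ 16.7, y ≈ -10.7 km.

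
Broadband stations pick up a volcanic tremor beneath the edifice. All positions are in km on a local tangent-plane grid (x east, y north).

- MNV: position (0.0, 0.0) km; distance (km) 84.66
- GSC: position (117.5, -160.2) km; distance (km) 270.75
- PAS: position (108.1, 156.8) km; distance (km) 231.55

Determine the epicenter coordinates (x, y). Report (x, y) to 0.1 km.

(-81.3, 23.6)

Circle about each station: x² + y² = 84.66²; (x − 117.5)² + (y + 160.2)² = 270.75²; (x − 108.1)² + (y − 156.8)² = 231.55².
Subtracting the MNV equation from the GSC and PAS equations removes the quadratic terms:
235.0 x − 320.4 y = -26667.96
216.2 x + 313.6 y = -10176.24
Solving the 2×2 system: x ≈ -81.3, y ≈ 23.6 km.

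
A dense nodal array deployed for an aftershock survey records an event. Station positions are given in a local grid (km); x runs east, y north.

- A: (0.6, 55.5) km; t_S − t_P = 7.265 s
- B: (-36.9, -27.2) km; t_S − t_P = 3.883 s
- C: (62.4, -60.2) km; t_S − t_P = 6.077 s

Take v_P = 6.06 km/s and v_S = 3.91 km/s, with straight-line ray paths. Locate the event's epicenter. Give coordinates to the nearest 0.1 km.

Distance from S−P lag: d = Δt · v_P v_S / (v_P − v_S) = Δt · (6.06·3.91)/(6.06−3.91) ≈ 11.0207·Δt.
So d_A = 80.07, d_B = 42.79, d_C = 66.97 km.
Circle about each station: (x − 0.6)² + (y − 55.5)² = 80.07²; (x + 36.9)² + (y + 27.2)² = 42.79²; (x − 62.4)² + (y + 60.2)² = 66.97².
Subtracting pairs of circle equations eliminates x²+y² and gives linear equations (the radical axes):
-75.0 x − 165.4 y = 3601.06
123.6 x − 231.4 y = 6363.41
Solving the 2×2 system: x ≈ 5.8, y ≈ -24.4 km.

5.8 km east, -24.4 km north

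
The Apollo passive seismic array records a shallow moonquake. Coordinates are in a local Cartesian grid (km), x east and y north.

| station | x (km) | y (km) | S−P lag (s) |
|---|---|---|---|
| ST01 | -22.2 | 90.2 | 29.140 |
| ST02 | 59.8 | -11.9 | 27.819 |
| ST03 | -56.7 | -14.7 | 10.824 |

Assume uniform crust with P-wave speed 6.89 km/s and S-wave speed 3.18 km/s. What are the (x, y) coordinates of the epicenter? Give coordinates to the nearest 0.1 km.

x ≈ -95.5 km, y ≈ -65.5 km

Distance from S−P lag: d = Δt · v_P v_S / (v_P − v_S) = Δt · (6.89·3.18)/(6.89−3.18) ≈ 5.9057·Δt.
So d_ST01 = 172.09, d_ST02 = 164.29, d_ST03 = 63.92 km.
Circle about each station: (x + 22.2)² + (y − 90.2)² = 172.09²; (x − 59.8)² + (y + 11.9)² = 164.29²; (x + 56.7)² + (y + 14.7)² = 63.92².
Subtracting the ST01 equation from the ST02 and ST03 equations removes the quadratic terms:
164.0 x − 204.2 y = -2287.47
-69.0 x − 209.8 y = 20331.30
Solving the 2×2 system: x ≈ -95.5, y ≈ -65.5 km.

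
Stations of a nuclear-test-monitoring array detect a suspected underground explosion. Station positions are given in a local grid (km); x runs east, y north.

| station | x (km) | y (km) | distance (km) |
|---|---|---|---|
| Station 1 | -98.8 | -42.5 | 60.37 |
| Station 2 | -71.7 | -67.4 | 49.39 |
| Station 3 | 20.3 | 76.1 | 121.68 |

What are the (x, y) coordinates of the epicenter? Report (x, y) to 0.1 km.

Circle about each station: (x + 98.8)² + (y + 42.5)² = 60.37²; (x + 71.7)² + (y + 67.4)² = 49.39²; (x − 20.3)² + (y − 76.1)² = 121.68².
Subtracting pairs of circle equations eliminates x²+y² and gives linear equations (the radical axes):
54.2 x − 49.8 y = -678.88
238.2 x + 237.2 y = -16525.88
Solving the 2×2 system: x ≈ -39.8, y ≈ -29.7 km.

-39.8 km east, -29.7 km north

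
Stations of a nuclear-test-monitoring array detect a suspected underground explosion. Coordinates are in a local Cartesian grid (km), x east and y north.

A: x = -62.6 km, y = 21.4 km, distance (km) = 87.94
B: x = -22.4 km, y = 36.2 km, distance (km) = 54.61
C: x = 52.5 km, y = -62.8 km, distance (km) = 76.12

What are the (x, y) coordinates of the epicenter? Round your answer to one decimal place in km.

x ≈ 24.3 km, y ≈ 7.9 km

Circle about each station: (x + 62.6)² + (y − 21.4)² = 87.94²; (x + 22.4)² + (y − 36.2)² = 54.61²; (x − 52.5)² + (y + 62.8)² = 76.12².
Subtracting the A equation from the B and C equations removes the quadratic terms:
80.4 x + 29.6 y = 2186.67
230.2 x − 168.4 y = 4262.56
Solving the 2×2 system: x ≈ 24.3, y ≈ 7.9 km.
Check against A (with the unrounded x, y): √((x + 62.6)²+(y − 21.4)²) = 87.93 ≈ 87.94 km. ✓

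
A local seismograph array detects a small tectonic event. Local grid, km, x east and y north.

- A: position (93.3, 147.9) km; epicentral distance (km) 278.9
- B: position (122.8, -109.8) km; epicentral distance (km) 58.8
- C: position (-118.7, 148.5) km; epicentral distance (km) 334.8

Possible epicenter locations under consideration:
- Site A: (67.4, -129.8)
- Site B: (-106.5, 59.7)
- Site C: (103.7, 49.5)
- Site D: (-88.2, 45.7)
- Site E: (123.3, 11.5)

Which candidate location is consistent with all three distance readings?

For each candidate, compare |candidate − station| to the reported distance:
Site A: residuals A 0.0, B 0.1, C 0.0 → max 0.1 km
Site B: residuals A 60.5, B 226.3, C 245.2 → max 245.2 km
Site C: residuals A 180.0, B 101.6, C 91.4 → max 180.0 km
Site D: residuals A 70.6, B 203.3, C 227.6 → max 227.6 km
Site E: residuals A 139.2, B 62.5, C 56.7 → max 139.2 km
Only Site A has all residuals ≈ 0.

Site A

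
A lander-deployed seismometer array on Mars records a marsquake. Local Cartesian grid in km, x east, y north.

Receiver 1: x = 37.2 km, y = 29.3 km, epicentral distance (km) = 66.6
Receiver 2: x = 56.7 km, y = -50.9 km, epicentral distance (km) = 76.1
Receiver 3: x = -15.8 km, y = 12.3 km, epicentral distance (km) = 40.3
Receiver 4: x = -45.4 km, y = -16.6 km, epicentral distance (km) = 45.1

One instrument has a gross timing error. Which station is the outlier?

Solve using three stations at a time. Using Receiver 1, Receiver 3, Receiver 4 (subtract circle equations pairwise → linear system) gives (x, y) ≈ (-1.0, -25.4).
Distances from that point to each station vs reported:
  Receiver 1: calculated 66.7 vs reported 66.6 → residual 0.1 km
  Receiver 2: calculated 63.1 vs reported 76.1 → residual 13.0 km
  Receiver 3: calculated 40.5 vs reported 40.3 → residual 0.2 km
  Receiver 4: calculated 45.2 vs reported 45.1 → residual 0.1 km
Receiver 1, Receiver 3, Receiver 4 are mutually consistent (residuals ≈ 0); Receiver 2 is off by 13.0 km.

Receiver 2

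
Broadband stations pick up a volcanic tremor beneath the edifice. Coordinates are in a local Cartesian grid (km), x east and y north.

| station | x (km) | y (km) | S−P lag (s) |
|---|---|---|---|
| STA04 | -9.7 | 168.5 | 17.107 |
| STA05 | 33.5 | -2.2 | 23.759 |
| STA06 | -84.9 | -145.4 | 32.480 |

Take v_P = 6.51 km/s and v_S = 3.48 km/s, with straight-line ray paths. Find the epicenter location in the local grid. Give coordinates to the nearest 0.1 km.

(-114.8, 95.6)

Distance from S−P lag: d = Δt · v_P v_S / (v_P − v_S) = Δt · (6.51·3.48)/(6.51−3.48) ≈ 7.4768·Δt.
So d_STA04 = 127.91, d_STA05 = 177.64, d_STA06 = 242.85 km.
Circle about each station: (x + 9.7)² + (y − 168.5)² = 127.91²; (x − 33.5)² + (y + 2.2)² = 177.64²; (x + 84.9)² + (y + 145.4)² = 242.85².
Subtracting pairs of circle equations eliminates x²+y² and gives linear equations (the radical axes):
86.4 x − 341.4 y = -42554.25
-150.4 x − 627.8 y = -42752.32
Solving the 2×2 system: x ≈ -114.8, y ≈ 95.6 km.
Check against STA04 (with the unrounded x, y): √((x + 9.7)²+(y − 168.5)²) = 127.90 ≈ 127.91 km. ✓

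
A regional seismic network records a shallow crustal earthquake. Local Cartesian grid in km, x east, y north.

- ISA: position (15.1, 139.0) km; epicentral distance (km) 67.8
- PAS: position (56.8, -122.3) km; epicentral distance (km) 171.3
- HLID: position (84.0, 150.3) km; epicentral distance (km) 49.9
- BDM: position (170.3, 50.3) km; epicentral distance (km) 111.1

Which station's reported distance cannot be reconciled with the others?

Solve using three stations at a time. Using ISA, HLID, BDM (subtract circle equations pairwise → linear system) gives (x, y) ≈ (71.9, 101.8).
Distances from that point to each station vs reported:
  ISA: calculated 67.8 vs reported 67.8 → residual 0.0 km
  PAS: calculated 224.7 vs reported 171.3 → residual 53.4 km
  HLID: calculated 49.9 vs reported 49.9 → residual 0.0 km
  BDM: calculated 111.1 vs reported 111.1 → residual 0.0 km
ISA, HLID, BDM are mutually consistent (residuals ≈ 0); PAS is off by 53.4 km.

PAS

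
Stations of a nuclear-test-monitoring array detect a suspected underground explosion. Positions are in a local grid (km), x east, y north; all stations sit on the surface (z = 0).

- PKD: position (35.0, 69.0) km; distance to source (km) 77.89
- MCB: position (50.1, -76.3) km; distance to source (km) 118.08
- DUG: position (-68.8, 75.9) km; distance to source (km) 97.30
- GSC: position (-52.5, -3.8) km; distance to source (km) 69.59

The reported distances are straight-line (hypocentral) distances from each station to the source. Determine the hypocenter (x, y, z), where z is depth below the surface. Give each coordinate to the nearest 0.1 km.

x ≈ -4.1 km, y ≈ 18.6 km, depth ≈ 44.7 km

Each station gives a sphere (x−x_i)² + (y−y_i)² + z² = d_i² (stations at z=0).
Subtracting the PKD sphere from MCB and DUG: z² cancels, leaving linear equations in x and y:
30.2 x − 290.6 y = -5530.33
-207.6 x + 13.8 y = 1107.81
Solving: x ≈ -4.100, y ≈ 18.605 km (keep extra digits for the depth step; rounded: -4.1, 18.6).
Then from the PKD sphere: z² = 77.89² − (x − 35.0)² − (y − 69.0)² with x = -4.100, y = 18.605, so z ≈ 44.703 ≈ 44.7 km.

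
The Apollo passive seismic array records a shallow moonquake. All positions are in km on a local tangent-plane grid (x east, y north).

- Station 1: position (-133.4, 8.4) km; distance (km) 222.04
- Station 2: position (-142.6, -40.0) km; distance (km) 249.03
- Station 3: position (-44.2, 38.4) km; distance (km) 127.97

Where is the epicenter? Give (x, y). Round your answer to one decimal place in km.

Circle about each station: (x + 133.4)² + (y − 8.4)² = 222.04²; (x + 142.6)² + (y + 40.0)² = 249.03²; (x + 44.2)² + (y − 38.4)² = 127.97².
Subtracting the Station 1 equation from the Station 2 and Station 3 equations removes the quadratic terms:
-18.4 x − 96.8 y = -8645.54
178.4 x + 60.0 y = 18487.52
Solving the 2×2 system: x ≈ 78.6, y ≈ 74.4 km.
Check against Station 1 (with the unrounded x, y): √((x + 133.4)²+(y − 8.4)²) = 222.04 ≈ 222.04 km. ✓

(78.6, 74.4)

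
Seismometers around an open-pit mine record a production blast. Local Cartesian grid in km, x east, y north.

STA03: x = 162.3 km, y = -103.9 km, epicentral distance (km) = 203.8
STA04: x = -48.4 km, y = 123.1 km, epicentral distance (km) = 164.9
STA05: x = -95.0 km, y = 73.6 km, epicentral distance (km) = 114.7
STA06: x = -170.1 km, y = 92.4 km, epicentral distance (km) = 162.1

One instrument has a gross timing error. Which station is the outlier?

STA03

Solve using three stations at a time. Using STA04, STA05, STA06 (subtract circle equations pairwise → linear system) gives (x, y) ≈ (-75.9, -39.5).
Distances from that point to each station vs reported:
  STA03: calculated 246.7 vs reported 203.8 → residual 42.9 km
  STA04: calculated 164.9 vs reported 164.9 → residual 0.0 km
  STA05: calculated 114.7 vs reported 114.7 → residual 0.0 km
  STA06: calculated 162.1 vs reported 162.1 → residual 0.0 km
STA04, STA05, STA06 are mutually consistent (residuals ≈ 0); STA03 is off by 42.9 km.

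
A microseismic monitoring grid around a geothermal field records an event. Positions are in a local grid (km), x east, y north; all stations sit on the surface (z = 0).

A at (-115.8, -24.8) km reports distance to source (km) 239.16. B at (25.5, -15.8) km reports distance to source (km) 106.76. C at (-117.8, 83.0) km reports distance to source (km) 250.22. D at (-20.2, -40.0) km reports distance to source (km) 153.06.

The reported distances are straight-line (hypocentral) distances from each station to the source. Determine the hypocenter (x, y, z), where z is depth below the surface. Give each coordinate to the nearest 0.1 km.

(115.1, 8.3, 52.8)

Each station gives a sphere (x−x_i)² + (y−y_i)² + z² = d_i² (stations at z=0).
Subtracting the A sphere from B and C: z² cancels, leaving linear equations in x and y:
282.6 x + 18.0 y = 32675.02
-4.0 x + 215.6 y = 1328.62
Solving: x ≈ 115.094, y ≈ 8.298 km (keep extra digits for the depth step; rounded: 115.1, 8.3).
Then from the A sphere: z² = 239.16² − (x + 115.8)² − (y + 24.8)² with x = 115.094, y = 8.298, so z ≈ 52.820 ≈ 52.8 km.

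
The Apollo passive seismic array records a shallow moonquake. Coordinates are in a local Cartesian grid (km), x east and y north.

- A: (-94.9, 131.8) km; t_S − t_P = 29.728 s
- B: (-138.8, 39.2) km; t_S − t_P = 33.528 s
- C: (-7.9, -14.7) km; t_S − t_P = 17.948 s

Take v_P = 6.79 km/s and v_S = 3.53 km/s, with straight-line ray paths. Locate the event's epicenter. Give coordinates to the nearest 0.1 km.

Distance from S−P lag: d = Δt · v_P v_S / (v_P − v_S) = Δt · (6.79·3.53)/(6.79−3.53) ≈ 7.3524·Δt.
So d_A = 218.57, d_B = 246.51, d_C = 131.96 km.
Circle about each station: (x + 94.9)² + (y − 131.8)² = 218.57²; (x + 138.8)² + (y − 39.2)² = 246.51²; (x + 7.9)² + (y + 14.7)² = 131.96².
Subtracting pairs of circle equations eliminates x²+y² and gives linear equations (the radical axes):
-87.8 x − 185.2 y = -18569.51
174.0 x − 293.0 y = 4260.65
Solving the 2×2 system: x ≈ 107.5, y ≈ 49.3 km.

(107.5, 49.3)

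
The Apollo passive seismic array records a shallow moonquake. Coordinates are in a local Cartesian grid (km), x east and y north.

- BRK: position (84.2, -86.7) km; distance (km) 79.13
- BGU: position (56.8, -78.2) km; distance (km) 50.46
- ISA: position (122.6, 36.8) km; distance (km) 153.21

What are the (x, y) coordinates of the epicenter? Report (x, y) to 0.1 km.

Circle about each station: (x − 84.2)² + (y + 86.7)² = 79.13²; (x − 56.8)² + (y + 78.2)² = 50.46²; (x − 122.6)² + (y − 36.8)² = 153.21².
Subtracting pairs of circle equations eliminates x²+y² and gives linear equations (the radical axes):
-54.8 x + 17.0 y = -1549.70
76.8 x + 247.0 y = -15433.28
Solving the 2×2 system: x ≈ 8.1, y ≈ -65.0 km.

x ≈ 8.1 km, y ≈ -65.0 km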